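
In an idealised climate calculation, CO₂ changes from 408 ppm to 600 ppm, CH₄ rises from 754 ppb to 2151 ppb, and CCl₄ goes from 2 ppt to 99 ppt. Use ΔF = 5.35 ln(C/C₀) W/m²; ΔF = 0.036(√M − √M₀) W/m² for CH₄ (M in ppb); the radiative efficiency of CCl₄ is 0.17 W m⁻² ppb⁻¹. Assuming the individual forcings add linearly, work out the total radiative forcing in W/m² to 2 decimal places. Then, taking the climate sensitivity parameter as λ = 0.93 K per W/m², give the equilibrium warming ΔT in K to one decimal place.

ΔF = 2.76 W/m²; ΔT = 2.6 K

CO₂: 5.35 × ln(600/408) = 5.35 × ln(1.47059) = 5.35 × 0.38566 = 2.0633 W/m².
CH₄: 0.036 × (√2151 − √754) = 0.036 × (46.3789 − 27.4591) = 0.036 × 18.9198 = 0.6811 W/m².
CCl₄: Δ = 99 − 2 = 97 ppt = 0.097 ppb; ΔF = 0.17 × 0.097 = 0.0165 W/m².
Total ΔF = 2.0633 + 0.6811 + 0.0165 = 2.7609 W/m².
ΔT = λ ΔF = 0.93 × 2.76 = 2.5668 K.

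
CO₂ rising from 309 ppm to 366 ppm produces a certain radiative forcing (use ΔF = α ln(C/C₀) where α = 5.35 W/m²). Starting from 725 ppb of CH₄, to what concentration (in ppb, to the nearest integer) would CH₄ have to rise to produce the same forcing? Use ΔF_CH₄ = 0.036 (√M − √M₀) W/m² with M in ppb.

CO₂ forcing: 5.35 × ln(366/309) = 5.35 × 0.169292 = 0.90571 W/m².
Set 0.036(√M − √725) = 0.90571: √M = 0.90571/0.036 + √725 = 25.1586 + 26.9258 = 52.0844.
M = (52.0844)² = 2712.78 ppb.

M ≈ 2713 ppb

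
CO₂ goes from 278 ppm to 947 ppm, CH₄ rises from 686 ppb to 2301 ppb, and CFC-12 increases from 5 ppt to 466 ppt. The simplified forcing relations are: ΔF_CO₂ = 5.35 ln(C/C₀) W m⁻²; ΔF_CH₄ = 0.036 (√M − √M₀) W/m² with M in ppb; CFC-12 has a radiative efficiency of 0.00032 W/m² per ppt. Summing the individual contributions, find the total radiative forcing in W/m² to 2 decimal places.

CO₂: 5.35 × ln(947/278) = 5.35 × ln(3.40647) = 5.35 × 1.22568 = 6.5574 W/m².
CH₄: 0.036 × (√2301 − √686) = 0.036 × (47.9687 − 26.1916) = 0.036 × 21.7771 = 0.7840 W/m².
CFC-12: ΔF = 0.00032 × (466 − 5) = 0.00032 × 461 = 0.1475 W/m².
Total ΔF = 6.5574 + 0.7840 + 0.1475 = 7.4889 W/m².

ΔF = 7.49 W/m²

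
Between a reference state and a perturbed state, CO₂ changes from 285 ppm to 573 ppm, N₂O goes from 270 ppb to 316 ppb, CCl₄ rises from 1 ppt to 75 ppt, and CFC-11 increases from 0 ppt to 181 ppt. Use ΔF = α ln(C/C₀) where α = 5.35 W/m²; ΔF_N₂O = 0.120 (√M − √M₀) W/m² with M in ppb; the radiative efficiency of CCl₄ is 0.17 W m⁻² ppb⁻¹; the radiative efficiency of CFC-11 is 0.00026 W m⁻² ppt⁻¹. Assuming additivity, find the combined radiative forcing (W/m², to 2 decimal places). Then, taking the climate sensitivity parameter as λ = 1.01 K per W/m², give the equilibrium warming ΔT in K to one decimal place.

CO₂: 5.35 × ln(573/285) = 5.35 × ln(2.01053) = 5.35 × 0.69840 = 3.7364 W/m².
N₂O: 0.120 × (√316 − √270) = 0.120 × (17.7764 − 16.4317) = 0.120 × 1.3447 = 0.1614 W/m².
CCl₄: Δ = 75 − 1 = 74 ppt = 0.074 ppb; ΔF = 0.17 × 0.074 = 0.0126 W/m².
CFC-11: ΔF = 0.00026 × (181 − 0) = 0.00026 × 181 = 0.0471 W/m².
Total ΔF = 3.7364 + 0.1614 + 0.0126 + 0.0471 = 3.9575 W/m².
ΔT = λ ΔF = 1.01 × 3.96 = 3.9996 K.

ΔF = 3.96 W/m²; ΔT = 4.0 K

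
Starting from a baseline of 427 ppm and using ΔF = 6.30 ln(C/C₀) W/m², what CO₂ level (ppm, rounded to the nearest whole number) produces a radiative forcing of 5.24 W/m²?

C ≈ 981 ppm

Set 6.30 ln(C/427) = 5.24, so ln(C/427) = 5.24/6.30 = 0.83175.
Then C/427 = e^0.83175 = 2.29734, giving C = 427 × 2.29734 = 980.96 ppm.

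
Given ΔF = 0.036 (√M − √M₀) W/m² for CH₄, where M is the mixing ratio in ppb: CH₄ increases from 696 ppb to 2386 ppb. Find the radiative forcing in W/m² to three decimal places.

CH₄: 0.036 × (√2386 − √696) = 0.036 × (48.8467 − 26.3818) = 0.036 × 22.4649 = 0.8087 W/m².

ΔF = 0.809 W/m²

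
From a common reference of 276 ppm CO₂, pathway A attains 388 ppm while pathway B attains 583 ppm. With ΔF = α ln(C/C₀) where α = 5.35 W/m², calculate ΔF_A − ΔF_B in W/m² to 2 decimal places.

ΔF_A = 5.35 ln(388/276) = 5.35 × 0.34060 = 1.8222 W/m².
ΔF_B = 5.35 ln(583/276) = 5.35 × 0.74779 = 4.0007 W/m².
Difference: 1.8222 − 4.0007 = -2.1785 W/m².

ΔF_A − ΔF_B = -2.18 W/m²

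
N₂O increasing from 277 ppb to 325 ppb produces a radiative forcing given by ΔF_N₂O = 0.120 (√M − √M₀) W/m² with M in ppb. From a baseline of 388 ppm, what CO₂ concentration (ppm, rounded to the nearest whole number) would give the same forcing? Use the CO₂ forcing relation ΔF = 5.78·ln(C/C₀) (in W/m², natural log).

N₂O forcing: 0.120 × (√325 − √277) = 0.120 × (18.0278 − 16.6433) = 0.120 × 1.3845 = 0.16614 W/m².
Set 5.78 ln(C/388) = 0.16614: ln(C/388) = 0.16614/5.78 = 0.02874, so C = 388 × e^0.02874 = 388 × 1.02916 = 399.31 ppm.

C ≈ 399 ppm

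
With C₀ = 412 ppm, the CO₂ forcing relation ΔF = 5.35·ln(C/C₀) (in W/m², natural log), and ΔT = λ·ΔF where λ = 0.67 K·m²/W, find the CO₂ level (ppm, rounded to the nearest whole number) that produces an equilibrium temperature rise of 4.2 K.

Required forcing: ΔF = ΔT/λ = 4.2/0.67 = 6.2687 W/m².
Then ln(C/412) = ΔF/5.35 = 6.2687/5.35 = 1.17172.
So C = 412 × e^1.17172 = 412 × 3.22754 = 1329.75 ppm.

C ≈ 1330 ppm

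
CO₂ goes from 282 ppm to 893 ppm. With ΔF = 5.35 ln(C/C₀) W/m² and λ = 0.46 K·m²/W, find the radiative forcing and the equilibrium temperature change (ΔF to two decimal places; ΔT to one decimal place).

ΔF = 6.17 W/m²; ΔT = 2.8 K

CO₂: 5.35 × ln(893/282) = 5.35 × ln(3.16667) = 5.35 × 1.15268 = 6.1668 W/m².
ΔT = λ ΔF = 0.46 × 6.17 = 2.8382 K.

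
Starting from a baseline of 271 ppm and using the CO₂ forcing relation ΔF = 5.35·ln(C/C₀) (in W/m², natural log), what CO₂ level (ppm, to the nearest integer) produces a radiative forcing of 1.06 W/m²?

C ≈ 330 ppm

Set 5.35 ln(C/271) = 1.06, so ln(C/271) = 1.06/5.35 = 0.19813.
Then C/271 = e^0.19813 = 1.21912, giving C = 271 × 1.21912 = 330.38 ppm.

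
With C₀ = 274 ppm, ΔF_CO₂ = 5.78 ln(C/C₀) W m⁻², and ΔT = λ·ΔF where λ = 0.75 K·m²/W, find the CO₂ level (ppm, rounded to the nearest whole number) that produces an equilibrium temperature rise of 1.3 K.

Required forcing: ΔF = ΔT/λ = 1.3/0.75 = 1.7333 W/m².
Then ln(C/274) = ΔF/5.78 = 1.7333/5.78 = 0.29988.
So C = 274 × e^0.29988 = 274 × 1.34970 = 369.82 ppm.

C ≈ 370 ppm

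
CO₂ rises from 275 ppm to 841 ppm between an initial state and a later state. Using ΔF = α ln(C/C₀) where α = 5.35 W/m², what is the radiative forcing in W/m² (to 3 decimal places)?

CO₂ absorption bands are partially saturated, so forcing scales with the logarithm of the concentration ratio.
CO₂: 5.35 × ln(841/275) = 5.35 × ln(3.05818) = 5.35 × 1.11782 = 5.9803 W/m².

ΔF = 5.980 W/m²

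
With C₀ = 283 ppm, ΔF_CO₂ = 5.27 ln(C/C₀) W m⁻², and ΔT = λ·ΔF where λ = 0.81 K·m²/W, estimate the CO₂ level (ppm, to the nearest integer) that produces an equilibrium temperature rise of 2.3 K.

C ≈ 485 ppm

Required forcing: ΔF = ΔT/λ = 2.3/0.81 = 2.8395 W/m².
Then ln(C/283) = ΔF/5.27 = 2.8395/5.27 = 0.53880.
So C = 283 × e^0.53880 = 283 × 1.71395 = 485.05 ppm.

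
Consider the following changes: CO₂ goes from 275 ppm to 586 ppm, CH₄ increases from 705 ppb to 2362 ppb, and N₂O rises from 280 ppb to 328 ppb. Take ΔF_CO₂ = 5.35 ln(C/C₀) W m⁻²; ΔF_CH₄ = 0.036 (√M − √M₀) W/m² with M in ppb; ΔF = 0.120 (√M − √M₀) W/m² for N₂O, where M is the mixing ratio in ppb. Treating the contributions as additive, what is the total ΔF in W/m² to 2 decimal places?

ΔF = 5.01 W/m²

CO₂: 5.35 × ln(586/275) = 5.35 × ln(2.13091) = 5.35 × 0.75655 = 4.0475 W/m².
CH₄: 0.036 × (√2362 − √705) = 0.036 × (48.6004 − 26.5518) = 0.036 × 22.0486 = 0.7937 W/m².
N₂O: 0.120 × (√328 − √280) = 0.120 × (18.1108 − 16.7332) = 0.120 × 1.3776 = 0.1653 W/m².
Total ΔF = 4.0475 + 0.7937 + 0.1653 = 5.0065 W/m².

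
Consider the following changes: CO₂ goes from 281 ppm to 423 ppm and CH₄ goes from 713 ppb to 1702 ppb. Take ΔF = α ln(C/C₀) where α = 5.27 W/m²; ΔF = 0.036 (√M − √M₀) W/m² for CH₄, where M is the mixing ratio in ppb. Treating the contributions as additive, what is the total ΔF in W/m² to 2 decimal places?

ΔF = 2.68 W/m²

CO₂: 5.27 × ln(423/281) = 5.27 × ln(1.50534) = 5.27 × 0.40902 = 2.1555 W/m².
CH₄: 0.036 × (√1702 − √713) = 0.036 × (41.2553 − 26.7021) = 0.036 × 14.5532 = 0.5239 W/m².
Total ΔF = 2.1555 + 0.5239 = 2.6794 W/m².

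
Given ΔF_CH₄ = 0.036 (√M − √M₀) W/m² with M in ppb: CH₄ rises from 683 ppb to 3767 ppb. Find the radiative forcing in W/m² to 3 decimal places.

CH₄: 0.036 × (√3767 − √683) = 0.036 × (61.3759 − 26.1343) = 0.036 × 35.2416 = 1.2687 W/m².

ΔF = 1.269 W/m²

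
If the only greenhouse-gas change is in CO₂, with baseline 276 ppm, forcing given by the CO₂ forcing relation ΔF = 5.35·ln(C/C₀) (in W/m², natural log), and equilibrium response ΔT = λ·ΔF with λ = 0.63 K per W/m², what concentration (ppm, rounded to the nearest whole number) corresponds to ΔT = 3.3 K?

C ≈ 735 ppm

Required forcing: ΔF = ΔT/λ = 3.3/0.63 = 5.2381 W/m².
Then ln(C/276) = ΔF/5.35 = 5.2381/5.35 = 0.97908.
So C = 276 × e^0.97908 = 276 × 2.66201 = 734.71 ppm.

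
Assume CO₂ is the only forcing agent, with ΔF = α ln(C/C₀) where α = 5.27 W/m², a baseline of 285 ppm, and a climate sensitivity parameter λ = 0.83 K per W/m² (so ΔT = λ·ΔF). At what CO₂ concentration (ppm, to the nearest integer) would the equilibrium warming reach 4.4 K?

C ≈ 779 ppm

Required forcing: ΔF = ΔT/λ = 4.4/0.83 = 5.3012 W/m².
Then ln(C/285) = ΔF/5.27 = 5.3012/5.27 = 1.00592.
So C = 285 × e^1.00592 = 285 × 2.73442 = 779.31 ppm.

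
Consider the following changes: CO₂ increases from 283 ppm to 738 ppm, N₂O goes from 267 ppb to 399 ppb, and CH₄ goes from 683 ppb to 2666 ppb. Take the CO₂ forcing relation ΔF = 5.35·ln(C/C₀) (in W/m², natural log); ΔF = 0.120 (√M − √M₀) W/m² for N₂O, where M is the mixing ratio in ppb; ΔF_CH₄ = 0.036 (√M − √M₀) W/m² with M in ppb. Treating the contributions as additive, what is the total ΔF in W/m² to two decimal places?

ΔF = 6.48 W/m²

CO₂: 5.35 × ln(738/283) = 5.35 × ln(2.60777) = 5.35 × 0.95850 = 5.1280 W/m².
N₂O: 0.120 × (√399 − √267) = 0.120 × (19.9750 − 16.3401) = 0.120 × 3.6349 = 0.4362 W/m².
CH₄: 0.036 × (√2666 − √683) = 0.036 × (51.6333 − 26.1343) = 0.036 × 25.4990 = 0.9180 W/m².
Total ΔF = 5.1280 + 0.4362 + 0.9180 = 6.4822 W/m².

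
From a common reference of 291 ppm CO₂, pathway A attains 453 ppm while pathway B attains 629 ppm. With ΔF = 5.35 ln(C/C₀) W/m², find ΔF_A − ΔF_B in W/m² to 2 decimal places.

ΔF_A − ΔF_B = -1.76 W/m²

ΔF_A = 5.35 ln(453/291) = 5.35 × 0.44257 = 2.3677 W/m².
ΔF_B = 5.35 ln(629/291) = 5.35 × 0.77081 = 4.1238 W/m².
Difference: 2.3677 − 4.1238 = -1.7561 W/m².
(Equivalently, ΔF_A − ΔF_B = 5.35 ln(453/629) = 5.35 × -0.32824 = -1.7561 W/m².)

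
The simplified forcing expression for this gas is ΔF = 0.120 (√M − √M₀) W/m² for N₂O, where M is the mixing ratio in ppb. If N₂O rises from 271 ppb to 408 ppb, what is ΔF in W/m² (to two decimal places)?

N₂O: 0.120 × (√408 − √271) = 0.120 × (20.1990 − 16.4621) = 0.120 × 3.7369 = 0.4484 W/m².

ΔF = 0.45 W/m²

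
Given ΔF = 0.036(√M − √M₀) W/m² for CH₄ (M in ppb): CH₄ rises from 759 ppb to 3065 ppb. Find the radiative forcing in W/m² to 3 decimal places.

ΔF = 1.001 W/m²

CH₄: 0.036 × (√3065 − √759) = 0.036 × (55.3624 − 27.5500) = 0.036 × 27.8124 = 1.0012 W/m².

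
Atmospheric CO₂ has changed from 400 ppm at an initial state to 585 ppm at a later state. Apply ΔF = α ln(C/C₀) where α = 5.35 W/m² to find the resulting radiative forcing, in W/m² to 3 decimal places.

ΔF = 2.034 W/m²

CO₂: 5.35 × ln(585/400) = 5.35 × ln(1.46250) = 5.35 × 0.38015 = 2.0338 W/m².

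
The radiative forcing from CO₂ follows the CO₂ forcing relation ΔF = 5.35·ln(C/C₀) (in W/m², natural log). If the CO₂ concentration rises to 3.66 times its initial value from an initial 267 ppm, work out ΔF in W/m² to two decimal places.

ΔF = 6.94 W/m²

Because the forcing depends only on the ratio C/C₀, the initial concentration does not enter.
ΔF = 5.35 × ln(3.66) = 5.35 × 1.29746 = 6.9414 W/m².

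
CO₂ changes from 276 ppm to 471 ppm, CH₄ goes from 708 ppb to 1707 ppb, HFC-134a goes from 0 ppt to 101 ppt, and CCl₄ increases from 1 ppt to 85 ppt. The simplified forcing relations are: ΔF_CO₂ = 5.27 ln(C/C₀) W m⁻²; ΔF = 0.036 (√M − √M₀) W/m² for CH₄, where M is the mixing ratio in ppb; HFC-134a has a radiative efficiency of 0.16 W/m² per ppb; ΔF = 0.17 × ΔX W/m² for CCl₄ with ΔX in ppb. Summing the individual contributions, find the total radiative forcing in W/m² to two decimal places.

ΔF = 3.38 W/m²

CO₂: 5.27 × ln(471/276) = 5.27 × ln(1.70652) = 5.27 × 0.53446 = 2.8166 W/m².
CH₄: 0.036 × (√1707 − √708) = 0.036 × (41.3159 − 26.6083) = 0.036 × 14.7076 = 0.5295 W/m².
HFC-134a: Δ = 101 − 0 = 101 ppt = 0.101 ppb; ΔF = 0.16 × 0.101 = 0.0162 W/m².
CCl₄: Δ = 85 − 1 = 84 ppt = 0.084 ppb; ΔF = 0.17 × 0.084 = 0.0143 W/m².
Total ΔF = 2.8166 + 0.5295 + 0.0162 + 0.0143 = 3.3766 W/m².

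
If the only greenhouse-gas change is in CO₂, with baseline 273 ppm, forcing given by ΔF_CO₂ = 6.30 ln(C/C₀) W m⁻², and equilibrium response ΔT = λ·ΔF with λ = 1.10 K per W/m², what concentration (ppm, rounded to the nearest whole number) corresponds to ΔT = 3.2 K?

C ≈ 433 ppm

Required forcing: ΔF = ΔT/λ = 3.2/1.10 = 2.9091 W/m².
Then ln(C/273) = ΔF/6.30 = 2.9091/6.30 = 0.46176.
So C = 273 × e^0.46176 = 273 × 1.58686 = 433.21 ppm.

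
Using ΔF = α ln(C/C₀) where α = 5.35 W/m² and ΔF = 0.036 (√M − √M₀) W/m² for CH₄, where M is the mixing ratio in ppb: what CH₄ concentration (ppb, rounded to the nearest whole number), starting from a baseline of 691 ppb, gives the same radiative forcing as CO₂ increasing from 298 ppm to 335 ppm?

CO₂ forcing: 5.35 × ln(335/298) = 5.35 × 0.117037 = 0.62615 W/m².
Set 0.036(√M − √691) = 0.62615: √M = 0.62615/0.036 + √691 = 17.3931 + 26.2869 = 43.6800.
M = (43.6800)² = 1907.94 ppb.

M ≈ 1908 ppb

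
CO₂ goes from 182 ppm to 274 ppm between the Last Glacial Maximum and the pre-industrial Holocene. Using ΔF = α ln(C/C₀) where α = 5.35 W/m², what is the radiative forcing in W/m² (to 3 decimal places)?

ΔF = 2.189 W/m²

CO₂: 5.35 × ln(274/182) = 5.35 × ln(1.50549) = 5.35 × 0.40912 = 2.1888 W/m².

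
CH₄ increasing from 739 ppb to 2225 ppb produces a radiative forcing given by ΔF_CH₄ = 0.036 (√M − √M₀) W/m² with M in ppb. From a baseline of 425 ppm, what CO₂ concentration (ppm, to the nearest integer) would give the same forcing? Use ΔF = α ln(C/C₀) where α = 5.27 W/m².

C ≈ 487 ppm

CH₄ forcing: 0.036 × (√2225 − √739) = 0.036 × (47.1699 − 27.1846) = 0.036 × 19.9853 = 0.71947 W/m².
Set 5.27 ln(C/425) = 0.71947: ln(C/425) = 0.71947/5.27 = 0.13652, so C = 425 × e^0.13652 = 425 × 1.14628 = 487.17 ppm.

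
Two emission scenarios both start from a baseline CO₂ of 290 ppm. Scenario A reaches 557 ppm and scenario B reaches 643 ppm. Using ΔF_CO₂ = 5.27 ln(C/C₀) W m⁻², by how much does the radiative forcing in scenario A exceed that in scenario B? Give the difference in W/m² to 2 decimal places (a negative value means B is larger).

ΔF_A = 5.27 ln(557/290) = 5.27 × 0.65268 = 3.4396 W/m².
ΔF_B = 5.27 ln(643/290) = 5.27 × 0.79626 = 4.1963 W/m².
Difference: 3.4396 − 4.1963 = -0.7567 W/m².

ΔF_A − ΔF_B = -0.76 W/m²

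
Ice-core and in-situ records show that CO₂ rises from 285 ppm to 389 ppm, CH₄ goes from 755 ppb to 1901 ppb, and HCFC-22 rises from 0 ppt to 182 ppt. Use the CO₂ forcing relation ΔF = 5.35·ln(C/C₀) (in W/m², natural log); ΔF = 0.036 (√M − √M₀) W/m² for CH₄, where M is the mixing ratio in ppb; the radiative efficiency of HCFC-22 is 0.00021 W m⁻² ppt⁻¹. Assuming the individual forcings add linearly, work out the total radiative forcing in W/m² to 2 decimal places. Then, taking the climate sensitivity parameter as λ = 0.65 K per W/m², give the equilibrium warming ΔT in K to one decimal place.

CO₂: 5.35 × ln(389/285) = 5.35 × ln(1.36491) = 5.35 × 0.31109 = 1.6643 W/m².
CH₄: 0.036 × (√1901 − √755) = 0.036 × (43.6005 − 27.4773) = 0.036 × 16.1232 = 0.5804 W/m².
HCFC-22: ΔF = 0.00021 × (182 − 0) = 0.00021 × 182 = 0.0382 W/m².
Total ΔF = 1.6643 + 0.5804 + 0.0382 = 2.2829 W/m².
ΔT = λ ΔF = 0.65 × 2.28 = 1.4820 K.

ΔF = 2.28 W/m²; ΔT = 1.5 K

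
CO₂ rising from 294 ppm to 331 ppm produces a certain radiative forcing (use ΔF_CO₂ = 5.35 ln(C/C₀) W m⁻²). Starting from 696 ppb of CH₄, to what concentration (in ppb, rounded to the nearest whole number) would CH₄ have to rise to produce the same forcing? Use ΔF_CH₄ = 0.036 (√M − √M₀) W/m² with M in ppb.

CO₂ forcing: 5.35 × ln(331/294) = 5.35 × 0.118539 = 0.63418 W/m².
Set 0.036(√M − √696) = 0.63418: √M = 0.63418/0.036 + √696 = 17.6161 + 26.3818 = 43.9979.
M = (43.9979)² = 1935.82 ppb.

M ≈ 1936 ppb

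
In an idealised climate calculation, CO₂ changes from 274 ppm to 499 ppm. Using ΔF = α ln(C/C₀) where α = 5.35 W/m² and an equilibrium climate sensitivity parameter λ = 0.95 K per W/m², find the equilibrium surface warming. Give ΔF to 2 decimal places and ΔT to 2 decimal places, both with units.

ΔF = 3.21 W/m²; ΔT = 3.05 K

CO₂: 5.35 × ln(499/274) = 5.35 × ln(1.82117) = 5.35 × 0.59948 = 3.2072 W/m².
ΔT = λ ΔF = 0.95 × 3.21 = 3.0495 K.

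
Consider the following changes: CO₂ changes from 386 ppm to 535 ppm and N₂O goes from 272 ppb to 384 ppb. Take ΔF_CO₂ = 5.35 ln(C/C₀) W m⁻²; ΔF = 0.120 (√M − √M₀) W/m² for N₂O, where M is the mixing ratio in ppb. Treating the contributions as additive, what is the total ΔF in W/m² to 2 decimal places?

ΔF = 2.12 W/m²

CO₂: 5.35 × ln(535/386) = 5.35 × ln(1.38601) = 5.35 × 0.32643 = 1.7464 W/m².
N₂O: 0.120 × (√384 − √272) = 0.120 × (19.5959 − 16.4924) = 0.120 × 3.1035 = 0.3724 W/m².
Total ΔF = 1.7464 + 0.3724 = 2.1188 W/m².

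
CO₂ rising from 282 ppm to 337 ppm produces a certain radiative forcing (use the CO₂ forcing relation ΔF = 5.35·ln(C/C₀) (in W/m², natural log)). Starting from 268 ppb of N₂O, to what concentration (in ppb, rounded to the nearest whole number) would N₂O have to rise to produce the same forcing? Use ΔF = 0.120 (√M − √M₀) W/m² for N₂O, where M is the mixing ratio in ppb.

CO₂ forcing: 5.35 × ln(337/282) = 5.35 × 0.178176 = 0.95324 W/m².
Set 0.120(√M − √268) = 0.95324: √M = 0.95324/0.120 + √268 = 7.9437 + 16.3707 = 24.3144.
M = (24.3144)² = 591.19 ppb.

M ≈ 591 ppb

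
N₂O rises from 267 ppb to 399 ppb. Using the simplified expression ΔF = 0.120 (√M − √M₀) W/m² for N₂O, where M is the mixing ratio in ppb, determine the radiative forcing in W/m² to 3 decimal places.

N₂O: 0.120 × (√399 − √267) = 0.120 × (19.9750 − 16.3401) = 0.120 × 3.6349 = 0.4362 W/m².

ΔF = 0.436 W/m²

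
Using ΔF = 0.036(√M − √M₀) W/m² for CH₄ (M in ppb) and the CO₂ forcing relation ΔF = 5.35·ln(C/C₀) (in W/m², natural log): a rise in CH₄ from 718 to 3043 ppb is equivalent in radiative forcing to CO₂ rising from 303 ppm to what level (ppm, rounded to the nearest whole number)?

C ≈ 367 ppm

CH₄ forcing: 0.036 × (√3043 − √718) = 0.036 × (55.1634 − 26.7955) = 0.036 × 28.3679 = 1.02124 W/m².
Set 5.35 ln(C/303) = 1.02124: ln(C/303) = 1.02124/5.35 = 0.19089, so C = 303 × e^0.19089 = 303 × 1.21033 = 366.73 ppm.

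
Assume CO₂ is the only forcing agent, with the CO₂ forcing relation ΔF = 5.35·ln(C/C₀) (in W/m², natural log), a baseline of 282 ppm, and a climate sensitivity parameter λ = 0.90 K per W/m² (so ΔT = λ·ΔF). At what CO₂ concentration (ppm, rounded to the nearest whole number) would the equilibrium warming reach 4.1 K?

Required forcing: ΔF = ΔT/λ = 4.1/0.90 = 4.5556 W/m².
Then ln(C/282) = ΔF/5.35 = 4.5556/5.35 = 0.85151.
So C = 282 × e^0.85151 = 282 × 2.34318 = 660.78 ppm.

C ≈ 661 ppm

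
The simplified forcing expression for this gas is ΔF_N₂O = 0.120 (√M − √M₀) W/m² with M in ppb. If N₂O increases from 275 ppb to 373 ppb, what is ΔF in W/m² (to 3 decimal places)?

N₂O: 0.120 × (√373 − √275) = 0.120 × (19.3132 − 16.5831) = 0.120 × 2.7301 = 0.3276 W/m².

ΔF = 0.328 W/m²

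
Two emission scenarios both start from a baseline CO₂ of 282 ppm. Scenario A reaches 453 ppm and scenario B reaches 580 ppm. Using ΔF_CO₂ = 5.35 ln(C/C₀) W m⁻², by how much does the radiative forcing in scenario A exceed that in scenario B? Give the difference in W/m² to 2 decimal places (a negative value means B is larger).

ΔF_A = 5.35 ln(453/282) = 5.35 × 0.47399 = 2.5358 W/m².
ΔF_B = 5.35 ln(580/282) = 5.35 × 0.72112 = 3.8580 W/m².
Difference: 2.5358 − 3.8580 = -1.3222 W/m².
(Equivalently, ΔF_A − ΔF_B = 5.35 ln(453/580) = 5.35 × -0.24714 = -1.3222 W/m².)

ΔF_A − ΔF_B = -1.32 W/m²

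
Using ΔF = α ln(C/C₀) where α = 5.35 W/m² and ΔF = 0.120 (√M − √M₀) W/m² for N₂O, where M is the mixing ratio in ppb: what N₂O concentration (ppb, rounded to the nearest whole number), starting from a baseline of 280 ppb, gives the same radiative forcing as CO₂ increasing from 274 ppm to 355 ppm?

CO₂ forcing: 5.35 × ln(355/274) = 5.35 × 0.258990 = 1.38560 W/m².
Set 0.120(√M − √280) = 1.38560: √M = 1.38560/0.120 + √280 = 11.5467 + 16.7332 = 28.2799.
M = (28.2799)² = 799.75 ppb.

M ≈ 800 ppb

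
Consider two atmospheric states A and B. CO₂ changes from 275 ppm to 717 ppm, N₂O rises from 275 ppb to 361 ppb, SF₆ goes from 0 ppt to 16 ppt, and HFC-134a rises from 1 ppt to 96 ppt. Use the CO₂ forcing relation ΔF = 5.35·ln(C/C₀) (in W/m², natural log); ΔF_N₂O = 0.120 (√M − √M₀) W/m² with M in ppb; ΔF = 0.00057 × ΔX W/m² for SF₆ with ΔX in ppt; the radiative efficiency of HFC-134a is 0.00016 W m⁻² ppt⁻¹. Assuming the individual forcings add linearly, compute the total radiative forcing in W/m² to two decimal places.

ΔF = 5.44 W/m²

CO₂: 5.35 × ln(717/275) = 5.35 × ln(2.60727) = 5.35 × 0.95830 = 5.1269 W/m².
N₂O: 0.120 × (√361 − √275) = 0.120 × (19.0000 − 16.5831) = 0.120 × 2.4169 = 0.2900 W/m².
SF₆: ΔF = 0.00057 × (16 − 0) = 0.00057 × 16 = 0.0091 W/m².
HFC-134a: ΔF = 0.00016 × (96 − 1) = 0.00016 × 95 = 0.0152 W/m².
Total ΔF = 5.1269 + 0.2900 + 0.0091 + 0.0152 = 5.4412 W/m².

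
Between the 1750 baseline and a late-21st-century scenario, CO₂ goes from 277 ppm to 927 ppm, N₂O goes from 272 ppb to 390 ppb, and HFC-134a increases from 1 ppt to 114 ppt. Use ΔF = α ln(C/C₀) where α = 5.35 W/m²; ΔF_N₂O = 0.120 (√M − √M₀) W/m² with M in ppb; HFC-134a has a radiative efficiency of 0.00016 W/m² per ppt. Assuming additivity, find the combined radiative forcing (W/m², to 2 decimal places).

CO₂: 5.35 × ln(927/277) = 5.35 × ln(3.34657) = 5.35 × 1.20794 = 6.4625 W/m².
N₂O: 0.120 × (√390 − √272) = 0.120 × (19.7484 − 16.4924) = 0.120 × 3.2560 = 0.3907 W/m².
HFC-134a: ΔF = 0.00016 × (114 − 1) = 0.00016 × 113 = 0.0181 W/m².
Total ΔF = 6.4625 + 0.3907 + 0.0181 = 6.8713 W/m².

ΔF = 6.87 W/m²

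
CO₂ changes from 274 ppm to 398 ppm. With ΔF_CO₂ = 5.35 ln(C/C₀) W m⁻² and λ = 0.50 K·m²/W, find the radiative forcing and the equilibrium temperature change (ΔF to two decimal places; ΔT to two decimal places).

CO₂: 5.35 × ln(398/274) = 5.35 × ln(1.45255) = 5.35 × 0.37332 = 1.9973 W/m².
ΔT = λ ΔF = 0.50 × 2.00 = 1.0000 K.

ΔF = 2.00 W/m²; ΔT = 1.00 K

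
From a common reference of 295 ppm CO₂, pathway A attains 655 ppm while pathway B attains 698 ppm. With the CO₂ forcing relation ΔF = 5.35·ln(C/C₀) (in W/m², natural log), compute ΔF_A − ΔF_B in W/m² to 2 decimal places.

ΔF_A − ΔF_B = -0.34 W/m²

ΔF_A = 5.35 ln(655/295) = 5.35 × 0.79766 = 4.2675 W/m².
ΔF_B = 5.35 ln(698/295) = 5.35 × 0.86124 = 4.6076 W/m².
Difference: 4.2675 − 4.6076 = -0.3401 W/m².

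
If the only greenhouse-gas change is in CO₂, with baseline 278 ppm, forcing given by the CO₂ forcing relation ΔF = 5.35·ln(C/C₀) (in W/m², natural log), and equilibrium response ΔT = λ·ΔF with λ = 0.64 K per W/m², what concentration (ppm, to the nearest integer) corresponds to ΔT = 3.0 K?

C ≈ 668 ppm

Required forcing: ΔF = ΔT/λ = 3.0/0.64 = 4.6875 W/m².
Then ln(C/278) = ΔF/5.35 = 4.6875/5.35 = 0.87617.
So C = 278 × e^0.87617 = 278 × 2.40168 = 667.67 ppm.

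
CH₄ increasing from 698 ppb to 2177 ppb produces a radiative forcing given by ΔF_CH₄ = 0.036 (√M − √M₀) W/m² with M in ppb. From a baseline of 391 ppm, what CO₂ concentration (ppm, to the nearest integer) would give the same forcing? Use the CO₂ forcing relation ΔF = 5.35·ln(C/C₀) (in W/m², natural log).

CH₄ forcing: 0.036 × (√2177 − √698) = 0.036 × (46.6583 − 26.4197) = 0.036 × 20.2386 = 0.72859 W/m².
Set 5.35 ln(C/391) = 0.72859: ln(C/391) = 0.72859/5.35 = 0.13619, so C = 391 × e^0.13619 = 391 × 1.14590 = 448.05 ppm.

C ≈ 448 ppm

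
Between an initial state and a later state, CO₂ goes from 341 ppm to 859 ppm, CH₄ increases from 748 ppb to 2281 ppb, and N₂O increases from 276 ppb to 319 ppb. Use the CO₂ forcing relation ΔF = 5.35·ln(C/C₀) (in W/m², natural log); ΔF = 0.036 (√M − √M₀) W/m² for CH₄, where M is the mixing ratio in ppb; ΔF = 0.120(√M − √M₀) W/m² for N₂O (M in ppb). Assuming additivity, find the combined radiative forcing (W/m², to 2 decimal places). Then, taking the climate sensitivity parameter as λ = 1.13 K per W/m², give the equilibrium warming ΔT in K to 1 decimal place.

ΔF = 5.83 W/m²; ΔT = 6.6 K

CO₂: 5.35 × ln(859/341) = 5.35 × ln(2.51906) = 5.35 × 0.92389 = 4.9428 W/m².
CH₄: 0.036 × (√2281 − √748) = 0.036 × (47.7598 − 27.3496) = 0.036 × 20.4102 = 0.7348 W/m².
N₂O: 0.120 × (√319 − √276) = 0.120 × (17.8606 − 16.6132) = 0.120 × 1.2474 = 0.1497 W/m².
Total ΔF = 4.9428 + 0.7348 + 0.1497 = 5.8273 W/m².
ΔT = λ ΔF = 1.13 × 5.83 = 6.5879 K.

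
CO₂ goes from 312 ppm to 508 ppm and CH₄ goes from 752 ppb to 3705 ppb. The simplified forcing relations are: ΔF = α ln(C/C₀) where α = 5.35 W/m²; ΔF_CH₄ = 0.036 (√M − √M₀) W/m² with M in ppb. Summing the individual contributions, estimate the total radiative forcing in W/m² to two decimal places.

ΔF = 3.81 W/m²

CO₂: 5.35 × ln(508/312) = 5.35 × ln(1.62821) = 5.35 × 0.48748 = 2.6080 W/m².
CH₄: 0.036 × (√3705 − √752) = 0.036 × (60.8687 − 27.4226) = 0.036 × 33.4461 = 1.2041 W/m².
Total ΔF = 2.6080 + 1.2041 = 3.8121 W/m².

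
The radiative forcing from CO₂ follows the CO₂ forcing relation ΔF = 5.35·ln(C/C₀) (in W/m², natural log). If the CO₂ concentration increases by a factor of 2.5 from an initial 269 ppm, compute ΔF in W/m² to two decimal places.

ΔF = 4.90 W/m²

Because the forcing depends only on the ratio C/C₀, the initial concentration does not enter.
ΔF = 5.35 × ln(2.5) = 5.35 × 0.91629 = 4.9022 W/m².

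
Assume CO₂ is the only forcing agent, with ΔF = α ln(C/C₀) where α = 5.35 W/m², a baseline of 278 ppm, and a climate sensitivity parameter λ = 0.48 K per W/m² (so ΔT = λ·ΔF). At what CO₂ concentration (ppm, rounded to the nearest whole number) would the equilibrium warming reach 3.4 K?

C ≈ 1045 ppm

Required forcing: ΔF = ΔT/λ = 3.4/0.48 = 7.0833 W/m².
Then ln(C/278) = ΔF/5.35 = 7.0833/5.35 = 1.32398.
So C = 278 × e^1.32398 = 278 × 3.75835 = 1044.82 ppm.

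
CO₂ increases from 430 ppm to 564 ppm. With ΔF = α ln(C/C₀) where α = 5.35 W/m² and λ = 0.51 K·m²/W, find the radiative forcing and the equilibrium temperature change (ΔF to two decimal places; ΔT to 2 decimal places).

CO₂: 5.35 × ln(564/430) = 5.35 × ln(1.31163) = 5.35 × 0.27127 = 1.4513 W/m².
ΔT = λ ΔF = 0.51 × 1.45 = 0.7395 K.

ΔF = 1.45 W/m²; ΔT = 0.74 K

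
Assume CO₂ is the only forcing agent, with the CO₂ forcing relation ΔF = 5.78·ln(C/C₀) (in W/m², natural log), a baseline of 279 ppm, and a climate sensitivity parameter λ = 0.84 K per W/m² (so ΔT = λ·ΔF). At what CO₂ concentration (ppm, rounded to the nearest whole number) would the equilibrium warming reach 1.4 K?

Required forcing: ΔF = ΔT/λ = 1.4/0.84 = 1.6667 W/m².
Then ln(C/279) = ΔF/5.78 = 1.6667/5.78 = 0.28836.
So C = 279 × e^0.28836 = 279 × 1.33424 = 372.25 ppm.

C ≈ 372 ppm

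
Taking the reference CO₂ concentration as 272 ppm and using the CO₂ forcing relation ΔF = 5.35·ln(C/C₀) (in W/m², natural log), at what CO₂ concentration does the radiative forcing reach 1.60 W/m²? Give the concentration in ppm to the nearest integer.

Set 5.35 ln(C/272) = 1.60, so ln(C/272) = 1.60/5.35 = 0.29907.
Then C/272 = e^0.29907 = 1.34860, giving C = 272 × 1.34860 = 366.82 ppm.

C ≈ 367 ppm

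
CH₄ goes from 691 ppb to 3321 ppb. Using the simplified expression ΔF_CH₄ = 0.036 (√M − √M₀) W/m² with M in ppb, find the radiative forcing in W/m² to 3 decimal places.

CH₄: 0.036 × (√3321 − √691) = 0.036 × (57.6281 − 26.2869) = 0.036 × 31.3412 = 1.1283 W/m².

ΔF = 1.128 W/m²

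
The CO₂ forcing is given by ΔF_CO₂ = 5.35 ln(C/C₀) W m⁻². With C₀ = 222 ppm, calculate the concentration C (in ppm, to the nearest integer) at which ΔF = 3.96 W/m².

Set 5.35 ln(C/222) = 3.96, so ln(C/222) = 3.96/5.35 = 0.74019.
Then C/222 = e^0.74019 = 2.09633, giving C = 222 × 2.09633 = 465.39 ppm.

C ≈ 465 ppm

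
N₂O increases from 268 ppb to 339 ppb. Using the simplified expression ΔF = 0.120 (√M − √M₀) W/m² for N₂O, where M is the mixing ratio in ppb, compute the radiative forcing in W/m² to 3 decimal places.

N₂O: 0.120 × (√339 − √268) = 0.120 × (18.4120 − 16.3707) = 0.120 × 2.0413 = 0.2450 W/m².

ΔF = 0.245 W/m²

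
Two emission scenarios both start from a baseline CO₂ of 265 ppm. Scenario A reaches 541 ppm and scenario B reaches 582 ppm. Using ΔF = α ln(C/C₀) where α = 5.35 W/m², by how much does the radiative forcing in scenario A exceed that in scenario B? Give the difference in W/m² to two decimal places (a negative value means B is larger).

ΔF_A = 5.35 ln(541/265) = 5.35 × 0.71369 = 3.8182 W/m².
ΔF_B = 5.35 ln(582/265) = 5.35 × 0.78674 = 4.2091 W/m².
Difference: 3.8182 − 4.2091 = -0.3909 W/m².

ΔF_A − ΔF_B = -0.39 W/m²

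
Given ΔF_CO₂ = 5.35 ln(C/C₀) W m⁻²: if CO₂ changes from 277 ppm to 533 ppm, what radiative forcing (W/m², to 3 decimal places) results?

CO₂: 5.35 × ln(533/277) = 5.35 × ln(1.92419) = 5.35 × 0.65451 = 3.5016 W/m².

ΔF = 3.502 W/m²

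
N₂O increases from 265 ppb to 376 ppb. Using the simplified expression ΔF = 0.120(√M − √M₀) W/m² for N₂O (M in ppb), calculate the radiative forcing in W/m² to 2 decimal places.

N₂O: 0.120 × (√376 − √265) = 0.120 × (19.3907 − 16.2788) = 0.120 × 3.1119 = 0.3734 W/m².

ΔF = 0.37 W/m²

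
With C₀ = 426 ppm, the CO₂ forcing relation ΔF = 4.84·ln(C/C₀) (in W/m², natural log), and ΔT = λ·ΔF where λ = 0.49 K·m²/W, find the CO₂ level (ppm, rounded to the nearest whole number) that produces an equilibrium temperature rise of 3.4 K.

Required forcing: ΔF = ΔT/λ = 3.4/0.49 = 6.9388 W/m².
Then ln(C/426) = ΔF/4.84 = 6.9388/4.84 = 1.43364.
So C = 426 × e^1.43364 = 426 × 4.19394 = 1786.62 ppm.

C ≈ 1787 ppm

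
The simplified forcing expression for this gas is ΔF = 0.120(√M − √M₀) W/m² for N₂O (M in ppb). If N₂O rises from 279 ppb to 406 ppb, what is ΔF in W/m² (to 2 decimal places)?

ΔF = 0.41 W/m²

N₂O: 0.120 × (√406 − √279) = 0.120 × (20.1494 − 16.7033) = 0.120 × 3.4461 = 0.4135 W/m².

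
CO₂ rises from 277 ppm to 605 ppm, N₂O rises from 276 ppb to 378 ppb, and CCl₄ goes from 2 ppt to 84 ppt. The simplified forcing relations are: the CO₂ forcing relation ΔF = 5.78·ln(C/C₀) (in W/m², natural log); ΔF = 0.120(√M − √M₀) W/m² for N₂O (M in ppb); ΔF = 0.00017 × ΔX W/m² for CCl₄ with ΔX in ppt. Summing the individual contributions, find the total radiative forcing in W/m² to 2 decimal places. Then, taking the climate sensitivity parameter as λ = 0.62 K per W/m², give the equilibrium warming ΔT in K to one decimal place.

ΔF = 4.87 W/m²; ΔT = 3.0 K

CO₂: 5.78 × ln(605/277) = 5.78 × ln(2.18412) = 5.78 × 0.78121 = 4.5154 W/m².
N₂O: 0.120 × (√378 − √276) = 0.120 × (19.4422 − 16.6132) = 0.120 × 2.8290 = 0.3395 W/m².
CCl₄: ΔF = 0.00017 × (84 − 2) = 0.00017 × 82 = 0.0139 W/m².
Total ΔF = 4.5154 + 0.3395 + 0.0139 = 4.8688 W/m².
ΔT = λ ΔF = 0.62 × 4.87 = 3.0194 K.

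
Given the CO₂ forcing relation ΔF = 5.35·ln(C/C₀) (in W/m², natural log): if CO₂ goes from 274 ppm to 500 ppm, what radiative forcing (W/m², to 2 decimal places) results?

ΔF = 3.22 W/m²

CO₂: 5.35 × ln(500/274) = 5.35 × ln(1.82482) = 5.35 × 0.60148 = 3.2179 W/m².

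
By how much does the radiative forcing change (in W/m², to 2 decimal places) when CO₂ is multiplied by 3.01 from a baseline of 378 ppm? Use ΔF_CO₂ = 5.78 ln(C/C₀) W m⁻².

ΔF = 6.37 W/m²

Because the forcing depends only on the ratio C/C₀, the initial concentration does not enter.
ΔF = 5.78 × ln(3.01) = 5.78 × 1.10194 = 6.3692 W/m².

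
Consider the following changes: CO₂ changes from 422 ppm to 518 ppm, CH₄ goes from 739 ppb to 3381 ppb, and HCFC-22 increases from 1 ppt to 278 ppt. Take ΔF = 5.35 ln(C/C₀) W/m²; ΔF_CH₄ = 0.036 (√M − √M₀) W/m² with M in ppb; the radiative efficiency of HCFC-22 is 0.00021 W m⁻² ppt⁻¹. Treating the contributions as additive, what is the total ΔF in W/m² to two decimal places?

CO₂: 5.35 × ln(518/422) = 5.35 × ln(1.22749) = 5.35 × 0.20497 = 1.0966 W/m².
CH₄: 0.036 × (√3381 − √739) = 0.036 × (58.1464 − 27.1846) = 0.036 × 30.9618 = 1.1146 W/m².
HCFC-22: ΔF = 0.00021 × (278 − 1) = 0.00021 × 277 = 0.0582 W/m².
Total ΔF = 1.0966 + 1.1146 + 0.0582 = 2.2694 W/m².

ΔF = 2.27 W/m²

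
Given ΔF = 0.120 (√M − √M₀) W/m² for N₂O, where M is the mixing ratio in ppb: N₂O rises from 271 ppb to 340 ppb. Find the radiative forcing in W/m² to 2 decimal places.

N₂O: 0.120 × (√340 − √271) = 0.120 × (18.4391 − 16.4621) = 0.120 × 1.9770 = 0.2372 W/m².

ΔF = 0.24 W/m²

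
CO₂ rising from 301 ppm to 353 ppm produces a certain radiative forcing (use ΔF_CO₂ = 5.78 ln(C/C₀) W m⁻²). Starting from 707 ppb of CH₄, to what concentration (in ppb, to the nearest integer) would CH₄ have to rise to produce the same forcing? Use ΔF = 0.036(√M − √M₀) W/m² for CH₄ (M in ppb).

CO₂ forcing: 5.78 × ln(353/301) = 5.78 × 0.159358 = 0.92109 W/m².
Set 0.036(√M − √707) = 0.92109: √M = 0.92109/0.036 + √707 = 25.5858 + 26.5895 = 52.1753.
M = (52.1753)² = 2722.26 ppb.

M ≈ 2722 ppb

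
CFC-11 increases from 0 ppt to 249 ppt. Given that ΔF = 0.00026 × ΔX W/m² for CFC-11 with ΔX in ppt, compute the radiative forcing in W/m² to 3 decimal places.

CFC-11: ΔF = 0.00026 × (249 − 0) = 0.00026 × 249 = 0.0647 W/m².

ΔF = 0.065 W/m²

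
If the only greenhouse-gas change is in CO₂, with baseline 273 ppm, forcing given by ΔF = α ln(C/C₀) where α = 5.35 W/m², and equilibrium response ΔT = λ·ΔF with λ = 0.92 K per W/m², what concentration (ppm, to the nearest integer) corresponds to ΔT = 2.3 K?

Required forcing: ΔF = ΔT/λ = 2.3/0.92 = 2.5000 W/m².
Then ln(C/273) = ΔF/5.35 = 2.5000/5.35 = 0.46729.
So C = 273 × e^0.46729 = 273 × 1.59566 = 435.62 ppm.

C ≈ 436 ppm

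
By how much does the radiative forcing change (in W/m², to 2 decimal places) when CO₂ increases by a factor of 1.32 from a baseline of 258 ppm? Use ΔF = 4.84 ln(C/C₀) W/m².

Because the forcing depends only on the ratio C/C₀, the initial concentration does not enter.
ΔF = 4.84 × ln(1.32) = 4.84 × 0.27763 = 1.3437 W/m².

ΔF = 1.34 W/m²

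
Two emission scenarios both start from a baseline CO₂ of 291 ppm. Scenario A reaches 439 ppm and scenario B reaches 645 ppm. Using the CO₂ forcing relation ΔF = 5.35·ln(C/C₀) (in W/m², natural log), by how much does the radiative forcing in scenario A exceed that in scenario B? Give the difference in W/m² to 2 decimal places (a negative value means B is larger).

ΔF_A − ΔF_B = -2.06 W/m²

ΔF_A = 5.35 ln(439/291) = 5.35 × 0.41118 = 2.1998 W/m².
ΔF_B = 5.35 ln(645/291) = 5.35 × 0.79593 = 4.2582 W/m².
Difference: 2.1998 − 4.2582 = -2.0584 W/m².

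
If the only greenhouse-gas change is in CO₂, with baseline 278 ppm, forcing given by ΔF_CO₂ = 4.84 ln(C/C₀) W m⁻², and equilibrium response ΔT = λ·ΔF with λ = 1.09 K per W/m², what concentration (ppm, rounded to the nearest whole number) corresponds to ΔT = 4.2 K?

Required forcing: ΔF = ΔT/λ = 4.2/1.09 = 3.8532 W/m².
Then ln(C/278) = ΔF/4.84 = 3.8532/4.84 = 0.79612.
So C = 278 × e^0.79612 = 278 × 2.21692 = 616.30 ppm.

C ≈ 616 ppm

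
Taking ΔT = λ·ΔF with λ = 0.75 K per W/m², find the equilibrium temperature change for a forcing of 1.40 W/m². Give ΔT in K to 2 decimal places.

ΔT = 1.05 K

ΔT = λ ΔF = 0.75 × 1.40 = 1.0500 K.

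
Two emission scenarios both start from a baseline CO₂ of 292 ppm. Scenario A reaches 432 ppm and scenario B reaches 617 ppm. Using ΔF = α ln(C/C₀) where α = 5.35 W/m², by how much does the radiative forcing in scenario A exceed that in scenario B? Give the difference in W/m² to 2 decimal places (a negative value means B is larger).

ΔF_A = 5.35 ln(432/292) = 5.35 × 0.39167 = 2.0954 W/m².
ΔF_B = 5.35 ln(617/292) = 5.35 × 0.74812 = 4.0024 W/m².
Difference: 2.0954 − 4.0024 = -1.9070 W/m².
(Equivalently, ΔF_A − ΔF_B = 5.35 ln(432/617) = 5.35 × -0.35644 = -1.9070 W/m².)

ΔF_A − ΔF_B = -1.91 W/m²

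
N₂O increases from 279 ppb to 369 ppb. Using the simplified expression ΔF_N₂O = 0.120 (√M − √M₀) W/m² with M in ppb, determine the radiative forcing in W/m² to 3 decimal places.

N₂O: 0.120 × (√369 − √279) = 0.120 × (19.2094 − 16.7033) = 0.120 × 2.5061 = 0.3007 W/m².

ΔF = 0.301 W/m²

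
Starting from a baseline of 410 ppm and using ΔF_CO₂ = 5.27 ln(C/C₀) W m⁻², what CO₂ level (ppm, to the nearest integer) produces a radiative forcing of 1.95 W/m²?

Set 5.27 ln(C/410) = 1.95, so ln(C/410) = 1.95/5.27 = 0.37002.
Then C/410 = e^0.37002 = 1.44776, giving C = 410 × 1.44776 = 593.58 ppm.

C ≈ 594 ppm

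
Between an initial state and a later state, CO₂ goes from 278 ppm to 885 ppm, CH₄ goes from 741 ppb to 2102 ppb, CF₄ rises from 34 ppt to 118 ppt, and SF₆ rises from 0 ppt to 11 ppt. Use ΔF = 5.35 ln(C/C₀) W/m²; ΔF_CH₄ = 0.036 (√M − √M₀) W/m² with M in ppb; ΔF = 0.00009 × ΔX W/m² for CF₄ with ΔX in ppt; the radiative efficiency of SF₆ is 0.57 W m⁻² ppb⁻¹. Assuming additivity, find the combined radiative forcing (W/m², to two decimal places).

ΔF = 6.88 W/m²

CO₂: 5.35 × ln(885/278) = 5.35 × ln(3.18345) = 5.35 × 1.15797 = 6.1951 W/m².
CH₄: 0.036 × (√2102 − √741) = 0.036 × (45.8476 − 27.2213) = 0.036 × 18.6263 = 0.6705 W/m².
CF₄: ΔF = 0.00009 × (118 − 34) = 0.00009 × 84 = 0.0076 W/m².
SF₆: Δ = 11 − 0 = 11 ppt = 0.011 ppb; ΔF = 0.57 × 0.011 = 0.0063 W/m².
Total ΔF = 6.1951 + 0.6705 + 0.0076 + 0.0063 = 6.8795 W/m².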